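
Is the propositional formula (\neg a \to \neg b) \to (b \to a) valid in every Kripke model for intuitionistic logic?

This is the converse of contraposition, which is not intuitionistically valid.
A Kripke countermodel: worlds u0, u1; order generated by u0 \le u1; atoms true at each world — u0:{b}; u1:{a,b}.
u0 \nVdash (\neg a \to \neg b) \to (b \to a): already at u0 itself, u0 \Vdash \neg a \to \neg b but u0 \nVdash b \to a.
u0 \nVdash b \to a: already at u0 itself, u0 \Vdash b but u0 \nVdash a.
u0 lacks atom a, so u0 \nVdash a.
So the root u0 does not force the formula.

No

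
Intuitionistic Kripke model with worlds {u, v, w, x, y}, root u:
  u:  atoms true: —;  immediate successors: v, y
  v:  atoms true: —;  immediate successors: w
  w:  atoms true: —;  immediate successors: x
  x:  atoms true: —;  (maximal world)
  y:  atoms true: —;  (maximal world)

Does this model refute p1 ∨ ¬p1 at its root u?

No

u ⊩ p1 ∨ ¬p1 via the disjunct ¬p1.
So the root u forces p1 ∨ ¬p1; the model is not a countermodel.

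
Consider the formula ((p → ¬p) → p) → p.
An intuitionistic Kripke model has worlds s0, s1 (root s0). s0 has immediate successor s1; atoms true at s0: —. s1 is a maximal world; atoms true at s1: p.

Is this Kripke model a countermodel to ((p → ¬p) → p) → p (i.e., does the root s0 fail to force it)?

Yes

s0 ⊮ ((p → ¬p) → p) → p: already at s0 itself, s0 ⊩ (p → ¬p) → p but s0 ⊮ p.
s0 lacks atom p, so s0 ⊮ p.
So the root s0 does not force ((p → ¬p) → p) → p; the model is a countermodel.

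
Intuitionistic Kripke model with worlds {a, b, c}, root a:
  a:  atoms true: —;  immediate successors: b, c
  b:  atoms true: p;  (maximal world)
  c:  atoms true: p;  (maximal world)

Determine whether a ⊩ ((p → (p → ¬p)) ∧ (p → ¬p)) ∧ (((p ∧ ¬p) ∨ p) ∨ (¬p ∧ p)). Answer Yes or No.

No

a ⊮ ((p → (p → ¬p)) ∧ (p → ¬p)) ∧ (((p ∧ ¬p) ∨ p) ∨ (¬p ∧ p)) since a fails (p → (p → ¬p)) ∧ (p → ¬p).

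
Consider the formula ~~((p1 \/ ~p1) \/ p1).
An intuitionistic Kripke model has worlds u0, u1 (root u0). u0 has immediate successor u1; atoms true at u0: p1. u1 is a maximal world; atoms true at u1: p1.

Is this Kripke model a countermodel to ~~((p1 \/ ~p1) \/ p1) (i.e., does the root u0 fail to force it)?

No

u0 ||- ~~((p1 \/ ~p1) \/ p1): no world accessible from u0 forces ~((p1 \/ ~p1) \/ p1).
So the root u0 forces ~~((p1 \/ ~p1) \/ p1); the model is not a countermodel.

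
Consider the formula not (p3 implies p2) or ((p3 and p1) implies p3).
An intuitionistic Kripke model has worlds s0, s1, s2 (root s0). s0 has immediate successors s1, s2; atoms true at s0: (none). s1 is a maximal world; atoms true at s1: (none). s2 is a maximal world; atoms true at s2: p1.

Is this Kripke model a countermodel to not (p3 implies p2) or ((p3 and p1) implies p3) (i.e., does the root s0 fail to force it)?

s0 forces not (p3 implies p2) or ((p3 and p1) implies p3) via the disjunct (p3 and p1) implies p3.
So the root s0 forces not (p3 implies p2) or ((p3 and p1) implies p3); the model is not a countermodel.

No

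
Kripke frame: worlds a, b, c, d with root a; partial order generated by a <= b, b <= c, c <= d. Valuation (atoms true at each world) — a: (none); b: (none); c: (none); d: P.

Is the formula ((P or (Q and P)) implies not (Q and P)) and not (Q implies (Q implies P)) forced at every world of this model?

No

Not every world: a does not force ((P or (Q and P)) implies not (Q and P)) and not (Q implies (Q implies P)).
a does not force ((P or (Q and P)) implies not (Q and P)) and not (Q implies (Q implies P)) since a fails not (Q implies (Q implies P)).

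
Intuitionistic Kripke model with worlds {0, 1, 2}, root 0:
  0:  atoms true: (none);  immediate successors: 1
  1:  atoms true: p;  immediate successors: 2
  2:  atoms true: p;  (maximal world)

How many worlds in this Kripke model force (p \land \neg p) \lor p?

2

0: does not force it — 0 \nVdash (p \land \neg p) \lor p: neither disjunct is forced at 0.
1: forces it.
2: forces it.
Worlds forcing the formula: {1, 2}.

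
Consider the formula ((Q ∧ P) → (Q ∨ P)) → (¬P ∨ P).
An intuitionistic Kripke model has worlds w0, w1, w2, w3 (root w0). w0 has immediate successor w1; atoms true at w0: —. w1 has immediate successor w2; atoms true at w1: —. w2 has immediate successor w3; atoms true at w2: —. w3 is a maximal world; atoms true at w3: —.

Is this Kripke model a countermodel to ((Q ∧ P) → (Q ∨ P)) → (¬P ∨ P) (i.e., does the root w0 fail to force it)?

w0 ⊩ ((Q ∧ P) → (Q ∨ P)) → (¬P ∨ P): every world accessible from w0 that forces (Q ∧ P) → (Q ∨ P) (namely w0, w1, w2, w3) also forces ¬P ∨ P.
So the root w0 forces ((Q ∧ P) → (Q ∨ P)) → (¬P ∨ P); the model is not a countermodel.

No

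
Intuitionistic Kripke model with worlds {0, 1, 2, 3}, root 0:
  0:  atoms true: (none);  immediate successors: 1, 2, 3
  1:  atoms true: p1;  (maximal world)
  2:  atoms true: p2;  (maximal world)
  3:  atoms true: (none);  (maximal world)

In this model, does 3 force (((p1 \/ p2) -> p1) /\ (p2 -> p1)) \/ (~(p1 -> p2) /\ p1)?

Yes

3 ||- (((p1 \/ p2) -> p1) /\ (p2 -> p1)) \/ (~(p1 -> p2) /\ p1) via the disjunct ((p1 \/ p2) -> p1) /\ (p2 -> p1).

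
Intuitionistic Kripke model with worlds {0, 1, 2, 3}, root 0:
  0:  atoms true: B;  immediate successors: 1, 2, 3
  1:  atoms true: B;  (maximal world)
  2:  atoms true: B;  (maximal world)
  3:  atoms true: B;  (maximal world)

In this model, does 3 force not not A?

No

3 does not force not not A since 3 is accessible from 3 and 3 forces not A.
3 forces not A: no world accessible from 3 forces A.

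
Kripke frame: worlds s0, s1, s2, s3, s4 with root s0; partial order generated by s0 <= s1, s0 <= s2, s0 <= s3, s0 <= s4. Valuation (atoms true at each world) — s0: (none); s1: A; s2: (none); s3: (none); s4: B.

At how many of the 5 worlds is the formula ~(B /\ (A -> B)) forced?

3

s0: does not force it — s0 ||-/- ~(B /\ (A -> B)) since s4 is accessible from s0 and s4 ||- B /\ (A -> B).
s1: forces it.
s2: forces it.
s3: forces it.
s4: does not force it — s4 ||-/- ~(B /\ (A -> B)) since s4 is accessible from s4 and s4 ||- B /\ (A -> B).
Worlds forcing the formula: {s1, s2, s3}.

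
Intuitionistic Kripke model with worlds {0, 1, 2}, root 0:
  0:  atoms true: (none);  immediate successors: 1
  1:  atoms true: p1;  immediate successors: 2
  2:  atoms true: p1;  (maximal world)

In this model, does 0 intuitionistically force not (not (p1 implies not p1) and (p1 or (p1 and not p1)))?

No

0 does not force not (not (p1 implies not p1) and (p1 or (p1 and not p1))) since 1 is accessible from 0 and 1 forces not (p1 implies not p1) and (p1 or (p1 and not p1)).
1 forces not (p1 implies not p1) and (p1 or (p1 and not p1)) since 1 forces both conjuncts.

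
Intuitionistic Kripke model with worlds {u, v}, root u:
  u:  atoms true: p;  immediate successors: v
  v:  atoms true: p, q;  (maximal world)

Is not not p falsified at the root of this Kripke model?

u forces not not p: no world accessible from u forces not p.
So the root u forces not not p; the model is not a countermodel.

No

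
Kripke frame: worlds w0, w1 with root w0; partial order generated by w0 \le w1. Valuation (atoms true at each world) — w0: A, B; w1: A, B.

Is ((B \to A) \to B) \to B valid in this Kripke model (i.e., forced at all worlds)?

w0 \Vdash ((B \to A) \to B) \to B: every world accessible from w0 that forces (B \to A) \to B (namely w0, w1) also forces B.
Since the root w0 forces ((B \to A) \to B) \to B and forcing is persistent (monotone upward), every world forces it.

Yes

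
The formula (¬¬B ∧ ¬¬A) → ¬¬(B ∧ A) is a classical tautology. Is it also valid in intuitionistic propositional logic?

Yes

This is the distribution of double negation over conjunction, which is intuitionistically derivable.
Assume ¬¬B, ¬¬A, and ¬(B ∧ A). From B we'd get ¬A (since B ∧ A is refuted), contradicting ¬¬A; so ¬B, contradicting ¬¬B.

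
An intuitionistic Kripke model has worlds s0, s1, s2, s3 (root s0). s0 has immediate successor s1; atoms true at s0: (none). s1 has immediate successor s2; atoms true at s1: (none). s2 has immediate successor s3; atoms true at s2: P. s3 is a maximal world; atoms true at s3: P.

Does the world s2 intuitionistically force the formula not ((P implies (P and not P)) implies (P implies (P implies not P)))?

s2 does not force not ((P implies (P and not P)) implies (P implies (P implies not P))) since s2 is accessible from s2 and s2 forces (P implies (P and not P)) implies (P implies (P implies not P)).
s2 forces (P implies (P and not P)) implies (P implies (P implies not P)) vacuously: no world accessible from s2 forces the antecedent P implies (P and not P).

No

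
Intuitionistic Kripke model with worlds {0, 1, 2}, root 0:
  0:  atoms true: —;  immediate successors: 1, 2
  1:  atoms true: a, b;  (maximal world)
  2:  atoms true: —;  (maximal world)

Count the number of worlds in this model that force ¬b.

1

0: does not force it — 0 ⊮ ¬b since 1 is accessible from 0 and 1 ⊩ b.
1: does not force it — 1 ⊮ ¬b since 1 is accessible from 1 and 1 ⊩ b.
2: forces it.
Worlds forcing the formula: {2}.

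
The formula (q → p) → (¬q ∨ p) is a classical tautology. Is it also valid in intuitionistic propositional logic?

No

This is the material-implication-as-disjunction principle, which is not intuitionistically valid.
A Kripke countermodel: worlds w0, w1; order generated by w0 ≤ w1; atoms true at each world — w0:{}; w1:{p,q}.
w0 ⊮ (q → p) → (¬q ∨ p): already at w0 itself, w0 ⊩ q → p but w0 ⊮ ¬q ∨ p.
w0 ⊮ ¬q ∨ p: neither disjunct is forced at w0.
w0 ⊮ ¬q since w1 is accessible from w0 and w1 ⊩ q.
So the root w0 does not force the formula.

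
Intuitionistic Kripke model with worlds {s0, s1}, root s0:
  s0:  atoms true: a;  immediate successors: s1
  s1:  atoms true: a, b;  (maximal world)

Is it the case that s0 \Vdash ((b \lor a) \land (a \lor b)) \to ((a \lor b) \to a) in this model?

s0 \Vdash ((b \lor a) \land (a \lor b)) \to ((a \lor b) \to a): every world accessible from s0 that forces (b \lor a) \land (a \lor b) (namely s0, s1) also forces (a \lor b) \to a.

Yes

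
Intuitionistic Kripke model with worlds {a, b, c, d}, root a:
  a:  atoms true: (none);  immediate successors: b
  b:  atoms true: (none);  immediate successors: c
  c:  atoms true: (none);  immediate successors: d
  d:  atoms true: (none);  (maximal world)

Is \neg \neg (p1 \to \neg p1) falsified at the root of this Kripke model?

a \Vdash \neg \neg (p1 \to \neg p1): no world accessible from a forces \neg (p1 \to \neg p1).
So the root a forces \neg \neg (p1 \to \neg p1); the model is not a countermodel.

No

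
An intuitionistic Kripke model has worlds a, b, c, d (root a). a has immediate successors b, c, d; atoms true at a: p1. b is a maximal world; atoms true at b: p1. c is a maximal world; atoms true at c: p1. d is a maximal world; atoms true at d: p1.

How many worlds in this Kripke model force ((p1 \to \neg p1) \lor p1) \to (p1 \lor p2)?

4

a: forces it.
b: forces it.
c: forces it.
d: forces it.
Worlds forcing the formula: {a, b, c, d}.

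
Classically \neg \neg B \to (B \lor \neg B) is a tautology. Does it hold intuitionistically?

No

This is a variant of double-negation elimination (deriving excluded middle from double negation), which is not intuitionistically valid.
A Kripke countermodel: worlds u0, u1; order generated by u0 \le u1; atoms true at each world — u0:{}; u1:{B}.
u0 \nVdash \neg \neg B \to (B \lor \neg B): already at u0 itself, u0 \Vdash \neg \neg B but u0 \nVdash B \lor \neg B.
u0 \nVdash B \lor \neg B: neither disjunct is forced at u0.
u0 lacks atom B, so u0 \nVdash B.
So the root u0 does not force the formula.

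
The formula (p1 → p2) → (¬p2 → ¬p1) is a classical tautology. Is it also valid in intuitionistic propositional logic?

Yes

This is the forward direction of contraposition, which is intuitionistically derivable.
Assume p1 → p2 and ¬p2. If p1 held then p2 would follow, contradicting ¬p2; so ¬p1.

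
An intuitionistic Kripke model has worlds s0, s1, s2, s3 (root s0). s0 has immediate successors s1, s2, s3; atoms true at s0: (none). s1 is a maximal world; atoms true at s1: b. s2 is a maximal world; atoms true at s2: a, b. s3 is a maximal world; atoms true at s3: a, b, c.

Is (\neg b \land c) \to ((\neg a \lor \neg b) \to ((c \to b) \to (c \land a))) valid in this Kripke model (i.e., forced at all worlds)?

Yes

s0 \Vdash (\neg b \land c) \to ((\neg a \lor \neg b) \to ((c \to b) \to (c \land a))) vacuously: no world accessible from s0 forces the antecedent \neg b \land c.
Since the root s0 forces (\neg b \land c) \to ((\neg a \lor \neg b) \to ((c \to b) \to (c \land a))) and forcing is persistent (monotone upward), every world forces it.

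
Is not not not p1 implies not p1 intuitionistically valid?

Yes

This is triple-negation reduction, which is intuitionistically derivable.
Assume not not not p1 and suppose p1. Then not not p1 (double-negation introduction), contradicting not not not p1. So not p1.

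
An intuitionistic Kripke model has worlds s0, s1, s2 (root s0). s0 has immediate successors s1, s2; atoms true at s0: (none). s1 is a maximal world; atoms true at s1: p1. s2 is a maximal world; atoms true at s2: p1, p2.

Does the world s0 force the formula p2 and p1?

No

s0 does not force p2 and p1 since s0 fails p2.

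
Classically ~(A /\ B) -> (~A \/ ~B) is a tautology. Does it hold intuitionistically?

No

This is the constructively invalid direction of De Morgan's law for conjunction, which is not intuitionistically valid.
A Kripke countermodel: worlds s0, s1, s2; order generated by s0 <= s1, s0 <= s2; atoms true at each world — s0:{}; s1:{A}; s2:{B}.
s0 ||-/- ~(A /\ B) -> (~A \/ ~B): already at s0 itself, s0 ||- ~(A /\ B) but s0 ||-/- ~A \/ ~B.
s0 ||-/- ~A \/ ~B: neither disjunct is forced at s0.
s0 ||-/- ~A since s1 is accessible from s0 and s1 ||- A.
So the root s0 does not force the formula.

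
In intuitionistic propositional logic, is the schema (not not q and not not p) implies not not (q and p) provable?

Yes

This is the distribution of double negation over conjunction, which is intuitionistically derivable.
Assume not not q, not not p, and not (q and p). From q we'd get not p (since q and p is refuted), contradicting not not p; so not q, contradicting not not q.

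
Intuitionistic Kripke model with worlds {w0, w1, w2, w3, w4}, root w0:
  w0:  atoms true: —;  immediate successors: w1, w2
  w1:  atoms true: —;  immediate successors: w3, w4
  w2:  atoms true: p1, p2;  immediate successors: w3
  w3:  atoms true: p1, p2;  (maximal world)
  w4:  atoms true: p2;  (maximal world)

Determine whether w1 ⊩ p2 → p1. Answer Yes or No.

No

w1 ⊮ p2 → p1: at the accessible world w4, w4 ⊩ p2 but w4 ⊮ p1.
w4 lacks atom p1, so w4 ⊮ p1.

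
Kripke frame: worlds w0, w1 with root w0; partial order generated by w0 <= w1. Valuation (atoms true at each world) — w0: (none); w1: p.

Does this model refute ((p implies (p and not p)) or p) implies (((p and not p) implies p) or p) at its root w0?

No

w0 forces ((p implies (p and not p)) or p) implies (((p and not p) implies p) or p): every world accessible from w0 that forces (p implies (p and not p)) or p (namely w1) also forces ((p and not p) implies p) or p.
So the root w0 forces ((p implies (p and not p)) or p) implies (((p and not p) implies p) or p); the model is not a countermodel.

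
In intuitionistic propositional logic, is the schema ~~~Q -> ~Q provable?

Yes

This is triple-negation reduction, which is intuitionistically derivable.
Assume ~~~Q and suppose Q. Then ~~Q (double-negation introduction), contradicting ~~~Q. So ~Q.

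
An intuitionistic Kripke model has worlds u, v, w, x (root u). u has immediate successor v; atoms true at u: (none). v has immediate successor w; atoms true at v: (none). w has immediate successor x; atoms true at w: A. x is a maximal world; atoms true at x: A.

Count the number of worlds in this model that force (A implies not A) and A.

0

u: does not force it — u does not force (A implies not A) and A since u fails A implies not A.
v: does not force it.
w: does not force it.
x: does not force it.
Worlds forcing the formula: { }.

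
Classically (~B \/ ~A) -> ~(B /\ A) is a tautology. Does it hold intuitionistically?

Yes

This is a constructively valid De Morgan direction (disjunction of negations to negated conjunction), which is intuitionistically derivable.
If ~B holds at a world then no accessible world forces B, hence none forces B /\ A; likewise for ~A.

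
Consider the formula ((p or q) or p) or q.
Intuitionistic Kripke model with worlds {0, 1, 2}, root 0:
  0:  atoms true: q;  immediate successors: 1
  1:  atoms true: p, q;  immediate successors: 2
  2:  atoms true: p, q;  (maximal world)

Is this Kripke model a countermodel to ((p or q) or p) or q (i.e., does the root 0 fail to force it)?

No

0 forces ((p or q) or p) or q via the disjunct (p or q) or p.
So the root 0 forces ((p or q) or p) or q; the model is not a countermodel.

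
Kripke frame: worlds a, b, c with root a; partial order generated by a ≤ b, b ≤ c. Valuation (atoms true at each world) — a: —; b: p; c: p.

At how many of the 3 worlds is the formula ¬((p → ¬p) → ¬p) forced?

a: does not force it — a ⊮ ¬((p → ¬p) → ¬p) since a is accessible from a and a ⊩ (p → ¬p) → ¬p.
b: does not force it.
c: does not force it.
Worlds forcing the formula: { }.

0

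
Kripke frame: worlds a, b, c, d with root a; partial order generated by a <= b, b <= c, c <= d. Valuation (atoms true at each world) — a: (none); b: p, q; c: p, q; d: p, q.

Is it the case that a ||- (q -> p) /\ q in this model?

No

a ||-/- (q -> p) /\ q since a fails q.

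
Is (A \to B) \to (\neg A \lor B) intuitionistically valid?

This is the material-implication-as-disjunction principle, which is not intuitionistically valid.
A Kripke countermodel: worlds u, v; order generated by u \le v; atoms true at each world — u:{}; v:{A,B}.
u \nVdash (A \to B) \to (\neg A \lor B): already at u itself, u \Vdash A \to B but u \nVdash \neg A \lor B.
u \nVdash \neg A \lor B: neither disjunct is forced at u.
u \nVdash \neg A since v is accessible from u and v \Vdash A.
So the root u does not force the formula.

No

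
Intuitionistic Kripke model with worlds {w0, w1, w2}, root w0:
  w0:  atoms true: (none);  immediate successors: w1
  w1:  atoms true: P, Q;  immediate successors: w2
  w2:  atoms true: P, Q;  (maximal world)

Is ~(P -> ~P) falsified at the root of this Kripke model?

w0 ||- ~(P -> ~P): no world accessible from w0 forces P -> ~P.
So the root w0 forces ~(P -> ~P); the model is not a countermodel.

No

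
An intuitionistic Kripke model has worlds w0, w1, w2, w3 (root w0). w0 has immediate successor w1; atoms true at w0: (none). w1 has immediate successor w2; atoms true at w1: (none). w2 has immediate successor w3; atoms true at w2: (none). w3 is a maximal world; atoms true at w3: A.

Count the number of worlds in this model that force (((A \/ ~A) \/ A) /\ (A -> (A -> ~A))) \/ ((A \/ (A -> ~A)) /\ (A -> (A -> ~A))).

0

w0: does not force it — w0 ||-/- (((A \/ ~A) \/ A) /\ (A -> (A -> ~A))) \/ ((A \/ (A -> ~A)) /\ (A -> (A -> ~A))): neither disjunct is forced at w0.
w1: does not force it — w1 ||-/- (((A \/ ~A) \/ A) /\ (A -> (A -> ~A))) \/ ((A \/ (A -> ~A)) /\ (A -> (A -> ~A))): neither disjunct is forced at w1.
w2: does not force it — w2 ||-/- (((A \/ ~A) \/ A) /\ (A -> (A -> ~A))) \/ ((A \/ (A -> ~A)) /\ (A -> (A -> ~A))): neither disjunct is forced at w2.
w3: does not force it.
Worlds forcing the formula: { }.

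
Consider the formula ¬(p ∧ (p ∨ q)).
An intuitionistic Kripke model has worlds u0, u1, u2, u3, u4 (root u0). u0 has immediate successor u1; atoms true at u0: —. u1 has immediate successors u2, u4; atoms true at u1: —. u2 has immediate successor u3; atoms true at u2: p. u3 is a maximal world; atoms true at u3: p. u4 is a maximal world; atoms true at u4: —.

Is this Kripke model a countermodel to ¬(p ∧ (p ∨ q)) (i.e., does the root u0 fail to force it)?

Yes

u0 ⊮ ¬(p ∧ (p ∨ q)) since u2 is accessible from u0 and u2 ⊩ p ∧ (p ∨ q).
u2 ⊩ p ∧ (p ∨ q) since u2 forces both conjuncts.
So the root u0 does not force ¬(p ∧ (p ∨ q)); the model is a countermodel.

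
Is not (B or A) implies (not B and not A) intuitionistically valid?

This is a constructively valid De Morgan direction (negated disjunction to conjunction of negations), which is intuitionistically derivable.
From not (B or A): if B held then B or A would, contradiction — so not B; similarly not A.

Yes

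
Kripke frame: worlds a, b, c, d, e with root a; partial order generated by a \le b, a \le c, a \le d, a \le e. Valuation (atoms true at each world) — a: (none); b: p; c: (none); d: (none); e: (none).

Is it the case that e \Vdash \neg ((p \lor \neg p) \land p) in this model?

e \Vdash \neg ((p \lor \neg p) \land p): no world accessible from e forces (p \lor \neg p) \land p.

Yes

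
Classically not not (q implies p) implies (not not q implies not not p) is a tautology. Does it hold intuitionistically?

This is the distribution of double negation over implication, which is intuitionistically derivable.
Assume not not (q implies p) and not not q; suppose not p. Then q implies p would give not q (by contraposition), contradicting not not q; so not (q implies p), contradicting not not (q implies p). Hence not not p.

Yes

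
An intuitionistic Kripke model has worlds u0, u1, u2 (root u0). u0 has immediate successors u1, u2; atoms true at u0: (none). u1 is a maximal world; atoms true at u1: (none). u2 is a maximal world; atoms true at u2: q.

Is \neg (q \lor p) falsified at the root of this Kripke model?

Yes

u0 \nVdash \neg (q \lor p) since u2 is accessible from u0 and u2 \Vdash q \lor p.
u2 \Vdash q \lor p via the disjunct q.
So the root u0 does not force \neg (q \lor p); the model is a countermodel.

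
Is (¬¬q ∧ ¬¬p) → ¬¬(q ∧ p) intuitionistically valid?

This is the distribution of double negation over conjunction, which is intuitionistically derivable.
Assume ¬¬q, ¬¬p, and ¬(q ∧ p). From q we'd get ¬p (since q ∧ p is refuted), contradicting ¬¬p; so ¬q, contradicting ¬¬q.

Yes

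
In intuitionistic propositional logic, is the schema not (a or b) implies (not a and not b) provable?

This is a constructively valid De Morgan direction (negated disjunction to conjunction of negations), which is intuitionistically derivable.
From not (a or b): if a held then a or b would, contradiction — so not a; similarly not b.

Yes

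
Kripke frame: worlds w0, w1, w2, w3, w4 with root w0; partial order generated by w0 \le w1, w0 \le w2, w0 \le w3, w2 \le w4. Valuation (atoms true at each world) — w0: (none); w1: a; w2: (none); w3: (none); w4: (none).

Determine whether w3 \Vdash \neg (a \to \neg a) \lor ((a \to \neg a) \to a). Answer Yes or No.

w3 \nVdash \neg (a \to \neg a) \lor ((a \to \neg a) \to a): neither disjunct is forced at w3.
w3 \nVdash \neg (a \to \neg a) since w3 is accessible from w3 and w3 \Vdash a \to \neg a.
w3 \Vdash a \to \neg a vacuously: no world accessible from w3 forces the antecedent a.

No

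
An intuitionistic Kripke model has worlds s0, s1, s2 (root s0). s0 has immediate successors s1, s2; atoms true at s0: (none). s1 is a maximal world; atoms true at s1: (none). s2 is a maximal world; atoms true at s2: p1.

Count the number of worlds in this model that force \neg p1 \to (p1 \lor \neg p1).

3

s0: forces it.
s1: forces it.
s2: forces it.
Worlds forcing the formula: {s0, s1, s2}.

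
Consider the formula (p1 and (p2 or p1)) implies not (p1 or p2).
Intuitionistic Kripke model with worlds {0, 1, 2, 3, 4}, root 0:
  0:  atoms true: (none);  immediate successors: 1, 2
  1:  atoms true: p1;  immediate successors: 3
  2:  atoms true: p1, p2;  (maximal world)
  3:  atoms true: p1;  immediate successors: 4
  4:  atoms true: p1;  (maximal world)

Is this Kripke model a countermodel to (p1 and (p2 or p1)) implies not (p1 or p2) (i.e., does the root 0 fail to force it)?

0 does not force (p1 and (p2 or p1)) implies not (p1 or p2): at the accessible world 1, 1 forces p1 and (p2 or p1) but 1 does not force not (p1 or p2).
1 does not force not (p1 or p2) since 1 is accessible from 1 and 1 forces p1 or p2.
1 forces p1 or p2 via the disjunct p1.
So the root 0 does not force (p1 and (p2 or p1)) implies not (p1 or p2); the model is a countermodel.

Yes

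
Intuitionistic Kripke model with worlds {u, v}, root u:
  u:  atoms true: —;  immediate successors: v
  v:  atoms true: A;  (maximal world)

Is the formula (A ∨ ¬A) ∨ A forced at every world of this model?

No

Not every world: u ⊮ (A ∨ ¬A) ∨ A.
u ⊮ (A ∨ ¬A) ∨ A: neither disjunct is forced at u.
u ⊮ A ∨ ¬A: neither disjunct is forced at u.
u lacks atom A, so u ⊮ A.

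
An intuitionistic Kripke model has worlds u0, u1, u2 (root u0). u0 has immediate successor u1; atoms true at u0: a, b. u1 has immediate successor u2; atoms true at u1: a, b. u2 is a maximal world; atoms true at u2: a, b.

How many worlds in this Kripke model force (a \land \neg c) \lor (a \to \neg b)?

u0: forces it.
u1: forces it.
u2: forces it.
Worlds forcing the formula: {u0, u1, u2}.

3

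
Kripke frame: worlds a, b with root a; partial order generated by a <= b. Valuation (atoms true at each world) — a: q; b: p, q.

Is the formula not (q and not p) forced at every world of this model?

Yes

a forces not (q and not p): no world accessible from a forces q and not p.
Since the root a forces not (q and not p) and forcing is persistent (monotone upward), every world forces it.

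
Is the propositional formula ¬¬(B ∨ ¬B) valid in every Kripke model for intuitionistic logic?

Yes

This is the double negation of excluded middle, which is intuitionistically derivable.
Assuming ¬(B ∨ ¬B): from B we'd get B ∨ ¬B, so ¬B; but then B ∨ ¬B again — contradiction. Hence ¬¬(B ∨ ¬B).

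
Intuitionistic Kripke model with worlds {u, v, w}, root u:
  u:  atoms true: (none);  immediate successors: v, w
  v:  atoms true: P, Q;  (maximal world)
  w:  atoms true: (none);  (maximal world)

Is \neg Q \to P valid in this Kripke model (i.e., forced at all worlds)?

Not every world: u \nVdash \neg Q \to P.
u \nVdash \neg Q \to P: at the accessible world w, w \Vdash \neg Q but w \nVdash P.
w lacks atom P, so w \nVdash P.

No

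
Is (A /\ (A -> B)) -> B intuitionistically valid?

This is modus ponens in implicational form, which is intuitionistically derivable.
If a world forces A and A -> B, then applying the implication at that world (which is accessible from itself) gives B.

Yes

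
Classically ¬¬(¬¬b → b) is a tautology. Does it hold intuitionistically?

Yes

This is the double negation of double-negation elimination, which is intuitionistically derivable.
By Glivenko's theorem the double negation of any classical propositional tautology is intuitionistically provable; ¬¬b → b is classically a tautology.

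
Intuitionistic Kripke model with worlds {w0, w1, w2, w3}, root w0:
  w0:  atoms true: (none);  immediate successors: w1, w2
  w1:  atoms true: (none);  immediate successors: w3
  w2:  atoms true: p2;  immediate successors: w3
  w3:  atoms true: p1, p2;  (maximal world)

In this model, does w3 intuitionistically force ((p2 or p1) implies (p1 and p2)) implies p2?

Yes

w3 forces ((p2 or p1) implies (p1 and p2)) implies p2: every world accessible from w3 that forces (p2 or p1) implies (p1 and p2) (namely w3) also forces p2.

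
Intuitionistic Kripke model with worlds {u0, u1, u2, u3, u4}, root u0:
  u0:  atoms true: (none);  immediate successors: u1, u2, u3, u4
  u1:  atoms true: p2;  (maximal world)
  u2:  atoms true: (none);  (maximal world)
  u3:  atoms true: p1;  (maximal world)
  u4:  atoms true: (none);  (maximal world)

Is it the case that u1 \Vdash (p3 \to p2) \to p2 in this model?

u1 \Vdash (p3 \to p2) \to p2: every world accessible from u1 that forces p3 \to p2 (namely u1) also forces p2.

Yes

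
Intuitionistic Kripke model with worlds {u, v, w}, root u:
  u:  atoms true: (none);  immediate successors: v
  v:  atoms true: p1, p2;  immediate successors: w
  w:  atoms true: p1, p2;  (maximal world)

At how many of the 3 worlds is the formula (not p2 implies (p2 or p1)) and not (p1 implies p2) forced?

0

u: does not force it — u does not force (not p2 implies (p2 or p1)) and not (p1 implies p2) since u fails not (p1 implies p2).
v: does not force it.
w: does not force it.
Worlds forcing the formula: { }.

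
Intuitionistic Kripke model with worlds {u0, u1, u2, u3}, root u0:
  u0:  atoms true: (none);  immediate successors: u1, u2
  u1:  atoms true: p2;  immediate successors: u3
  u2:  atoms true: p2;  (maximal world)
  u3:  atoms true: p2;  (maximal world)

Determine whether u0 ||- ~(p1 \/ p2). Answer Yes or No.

No

u0 ||-/- ~(p1 \/ p2) since u1 is accessible from u0 and u1 ||- p1 \/ p2.
u1 ||- p1 \/ p2 via the disjunct p2.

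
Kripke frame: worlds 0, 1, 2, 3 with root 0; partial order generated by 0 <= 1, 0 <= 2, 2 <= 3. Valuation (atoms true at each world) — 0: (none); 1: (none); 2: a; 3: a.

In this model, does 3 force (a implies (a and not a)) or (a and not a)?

3 does not force (a implies (a and not a)) or (a and not a): neither disjunct is forced at 3.
3 does not force a implies (a and not a): already at 3 itself, 3 forces a but 3 does not force a and not a.
3 does not force a and not a since 3 fails not a.

No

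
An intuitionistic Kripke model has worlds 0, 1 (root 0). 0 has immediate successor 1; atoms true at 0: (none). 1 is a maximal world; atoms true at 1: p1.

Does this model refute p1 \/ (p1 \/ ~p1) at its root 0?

0 ||-/- p1 \/ (p1 \/ ~p1): neither disjunct is forced at 0.
0 lacks atom p1, so 0 ||-/- p1.
So the root 0 does not force p1 \/ (p1 \/ ~p1); the model is a countermodel.

Yes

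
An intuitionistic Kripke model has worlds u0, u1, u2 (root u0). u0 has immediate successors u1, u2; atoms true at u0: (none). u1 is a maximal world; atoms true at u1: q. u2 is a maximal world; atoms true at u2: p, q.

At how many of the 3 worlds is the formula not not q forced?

3

u0: forces it.
u1: forces it.
u2: forces it.
Worlds forcing the formula: {u0, u1, u2}.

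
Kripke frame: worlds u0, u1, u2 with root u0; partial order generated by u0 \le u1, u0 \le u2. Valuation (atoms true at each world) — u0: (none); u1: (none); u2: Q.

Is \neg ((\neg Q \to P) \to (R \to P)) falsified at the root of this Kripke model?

Yes

u0 \nVdash \neg ((\neg Q \to P) \to (R \to P)) since u0 is accessible from u0 and u0 \Vdash (\neg Q \to P) \to (R \to P).
u0 \Vdash (\neg Q \to P) \to (R \to P): every world accessible from u0 that forces \neg Q \to P (namely u2) also forces R \to P.
So the root u0 does not force \neg ((\neg Q \to P) \to (R \to P)); the model is a countermodel.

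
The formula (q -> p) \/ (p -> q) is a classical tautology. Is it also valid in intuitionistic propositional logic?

No

This is the Gödel–Dummett linearity axiom, which is not intuitionistically valid.
A Kripke countermodel: worlds u0, u1, u2; order generated by u0 <= u1, u0 <= u2; atoms true at each world — u0:{}; u1:{q}; u2:{p}.
u0 ||-/- (q -> p) \/ (p -> q): neither disjunct is forced at u0.
u0 ||-/- q -> p: at the accessible world u1, u1 ||- q but u1 ||-/- p.
u1 lacks atom p, so u1 ||-/- p.
So the root u0 does not force the formula.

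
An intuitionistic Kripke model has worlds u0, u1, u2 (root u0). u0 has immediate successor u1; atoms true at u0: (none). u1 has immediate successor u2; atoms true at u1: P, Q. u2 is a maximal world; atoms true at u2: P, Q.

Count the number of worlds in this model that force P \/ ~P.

u0: does not force it — u0 ||-/- P \/ ~P: neither disjunct is forced at u0.
u1: forces it.
u2: forces it.
Worlds forcing the formula: {u1, u2}.

2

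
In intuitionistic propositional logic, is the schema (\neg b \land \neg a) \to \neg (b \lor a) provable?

Yes

This is a constructively valid De Morgan direction (conjunction of negations to negated disjunction), which is intuitionistically derivable.
If both \neg b and \neg a hold at a world, no accessible world forces b or forces a, so none forces b \lor a.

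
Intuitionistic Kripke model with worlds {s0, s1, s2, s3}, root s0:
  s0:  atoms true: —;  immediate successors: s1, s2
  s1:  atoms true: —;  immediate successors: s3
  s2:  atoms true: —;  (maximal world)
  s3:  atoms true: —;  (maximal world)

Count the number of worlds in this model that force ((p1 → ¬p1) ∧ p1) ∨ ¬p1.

s0: forces it.
s1: forces it.
s2: forces it.
s3: forces it.
Worlds forcing the formula: {s0, s1, s2, s3}.

4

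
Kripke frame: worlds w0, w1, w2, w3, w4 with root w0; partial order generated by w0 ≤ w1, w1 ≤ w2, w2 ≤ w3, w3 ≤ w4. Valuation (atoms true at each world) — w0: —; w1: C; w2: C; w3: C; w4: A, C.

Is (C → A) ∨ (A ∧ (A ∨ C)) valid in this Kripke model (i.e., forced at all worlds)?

Not every world: w0 ⊮ (C → A) ∨ (A ∧ (A ∨ C)).
w0 ⊮ (C → A) ∨ (A ∧ (A ∨ C)): neither disjunct is forced at w0.
w0 ⊮ C → A: at the accessible world w1, w1 ⊩ C but w1 ⊮ A.
w1 lacks atom A, so w1 ⊮ A.

No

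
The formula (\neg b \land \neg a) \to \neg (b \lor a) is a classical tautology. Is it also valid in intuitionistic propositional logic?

Yes

This is a constructively valid De Morgan direction (conjunction of negations to negated disjunction), which is intuitionistically derivable.
If both \neg b and \neg a hold at a world, no accessible world forces b or forces a, so none forces b \lor a.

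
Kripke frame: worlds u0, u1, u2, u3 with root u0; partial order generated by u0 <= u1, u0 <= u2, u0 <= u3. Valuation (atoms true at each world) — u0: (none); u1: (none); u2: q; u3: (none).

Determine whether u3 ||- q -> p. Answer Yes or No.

u3 ||- q -> p vacuously: no world accessible from u3 forces the antecedent q.

Yes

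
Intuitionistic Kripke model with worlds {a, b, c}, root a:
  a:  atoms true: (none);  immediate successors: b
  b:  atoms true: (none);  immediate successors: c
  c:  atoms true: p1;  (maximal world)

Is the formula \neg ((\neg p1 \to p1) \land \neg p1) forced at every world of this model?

a \Vdash \neg ((\neg p1 \to p1) \land \neg p1): no world accessible from a forces (\neg p1 \to p1) \land \neg p1.
Since the root a forces \neg ((\neg p1 \to p1) \land \neg p1) and forcing is persistent (monotone upward), every world forces it.

Yes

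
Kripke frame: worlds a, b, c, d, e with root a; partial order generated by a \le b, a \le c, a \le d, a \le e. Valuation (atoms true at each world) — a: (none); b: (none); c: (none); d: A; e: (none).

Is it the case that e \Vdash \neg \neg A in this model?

e \nVdash \neg \neg A since e is accessible from e and e \Vdash \neg A.
e \Vdash \neg A: no world accessible from e forces A.

No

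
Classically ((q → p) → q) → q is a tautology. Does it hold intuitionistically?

This is Peirce's law, which is not intuitionistically valid.
A Kripke countermodel: worlds w0, w1; order generated by w0 ≤ w1; atoms true at each world — w0:{}; w1:{q}.
w0 ⊮ ((q → p) → q) → q: already at w0 itself, w0 ⊩ (q → p) → q but w0 ⊮ q.
w0 lacks atom q, so w0 ⊮ q.
So the root w0 does not force the formula.

No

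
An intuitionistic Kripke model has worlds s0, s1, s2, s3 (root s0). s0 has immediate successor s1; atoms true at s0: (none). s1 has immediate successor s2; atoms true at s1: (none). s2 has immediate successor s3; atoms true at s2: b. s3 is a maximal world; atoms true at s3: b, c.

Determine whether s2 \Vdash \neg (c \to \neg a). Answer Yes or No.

s2 \nVdash \neg (c \to \neg a) since s2 is accessible from s2 and s2 \Vdash c \to \neg a.
s2 \Vdash c \to \neg a: every world accessible from s2 that forces c (namely s3) also forces \neg a.

No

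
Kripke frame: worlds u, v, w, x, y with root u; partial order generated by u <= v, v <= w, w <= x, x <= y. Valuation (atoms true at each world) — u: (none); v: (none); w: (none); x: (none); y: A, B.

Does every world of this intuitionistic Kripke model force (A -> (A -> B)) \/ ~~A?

Yes

u ||- (A -> (A -> B)) \/ ~~A via the disjunct A -> (A -> B).
Since the root u forces (A -> (A -> B)) \/ ~~A and forcing is persistent (monotone upward), every world forces it.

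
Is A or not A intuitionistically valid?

This is the law of excluded middle, which is not intuitionistically valid.
A Kripke countermodel: worlds u, v; order generated by u <= v; atoms true at each world — u:{}; v:{A}.
u does not force A or not A: neither disjunct is forced at u.
u lacks atom A, so u does not force A.
So the root u does not force the formula.

No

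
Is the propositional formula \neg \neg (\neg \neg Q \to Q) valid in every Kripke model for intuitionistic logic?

This is the double negation of double-negation elimination, which is intuitionistically derivable.
By Glivenko's theorem the double negation of any classical propositional tautology is intuitionistically provable; \neg \neg Q \to Q is classically a tautology.

Yes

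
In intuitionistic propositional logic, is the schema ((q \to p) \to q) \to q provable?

No

This is Peirce's law, which is not intuitionistically valid.
A Kripke countermodel: worlds u, v; order generated by u \le v; atoms true at each world — u:{}; v:{q}.
u \nVdash ((q \to p) \to q) \to q: already at u itself, u \Vdash (q \to p) \to q but u \nVdash q.
u lacks atom q, so u \nVdash q.
So the root u does not force the formula.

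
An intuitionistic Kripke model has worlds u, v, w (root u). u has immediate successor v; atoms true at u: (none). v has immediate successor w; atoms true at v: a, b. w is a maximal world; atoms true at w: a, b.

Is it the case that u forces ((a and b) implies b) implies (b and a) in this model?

No

u does not force ((a and b) implies b) implies (b and a): already at u itself, u forces (a and b) implies b but u does not force b and a.
u does not force b and a since u fails b.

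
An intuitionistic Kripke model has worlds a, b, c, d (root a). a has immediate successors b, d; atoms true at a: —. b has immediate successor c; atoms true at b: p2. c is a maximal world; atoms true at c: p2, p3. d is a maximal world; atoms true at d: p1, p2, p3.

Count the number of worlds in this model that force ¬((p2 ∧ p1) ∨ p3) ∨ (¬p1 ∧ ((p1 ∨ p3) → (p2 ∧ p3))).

2

a: does not force it — a ⊮ ¬((p2 ∧ p1) ∨ p3) ∨ (¬p1 ∧ ((p1 ∨ p3) → (p2 ∧ p3))): neither disjunct is forced at a.
b: forces it.
c: forces it.
d: does not force it — d ⊮ ¬((p2 ∧ p1) ∨ p3) ∨ (¬p1 ∧ ((p1 ∨ p3) → (p2 ∧ p3))): neither disjunct is forced at d.
Worlds forcing the formula: {b, c}.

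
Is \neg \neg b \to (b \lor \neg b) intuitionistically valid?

No

This is a variant of double-negation elimination (deriving excluded middle from double negation), which is not intuitionistically valid.
A Kripke countermodel: worlds w0, w1; order generated by w0 \le w1; atoms true at each world — w0:{}; w1:{b}.
w0 \nVdash \neg \neg b \to (b \lor \neg b): already at w0 itself, w0 \Vdash \neg \neg b but w0 \nVdash b \lor \neg b.
w0 \nVdash b \lor \neg b: neither disjunct is forced at w0.
w0 lacks atom b, so w0 \nVdash b.
So the root w0 does not force the formula.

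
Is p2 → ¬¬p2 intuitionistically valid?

This is double-negation introduction, which is intuitionistically derivable.
If a world forces p2 then every accessible world forces p2 (persistence), so none forces ¬p2; hence ¬¬p2.

Yes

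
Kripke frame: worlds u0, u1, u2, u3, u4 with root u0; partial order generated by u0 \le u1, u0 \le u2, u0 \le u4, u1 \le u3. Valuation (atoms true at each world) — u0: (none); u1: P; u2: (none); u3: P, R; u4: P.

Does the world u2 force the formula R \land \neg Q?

No

u2 \nVdash R \land \neg Q since u2 fails R.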